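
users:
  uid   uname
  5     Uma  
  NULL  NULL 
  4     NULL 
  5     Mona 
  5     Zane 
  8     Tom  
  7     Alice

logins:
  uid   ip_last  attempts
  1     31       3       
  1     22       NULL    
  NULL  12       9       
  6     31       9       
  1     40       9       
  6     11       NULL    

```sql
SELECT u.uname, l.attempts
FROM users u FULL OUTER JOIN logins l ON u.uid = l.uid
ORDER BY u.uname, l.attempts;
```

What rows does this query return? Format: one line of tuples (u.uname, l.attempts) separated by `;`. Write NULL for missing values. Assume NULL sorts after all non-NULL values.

FULL OUTER JOIN keeps every row from both sides; unmatched rows get NULL for the other side's columns.
Matching on u.uid = l.uid. A NULL in a compared column never satisfies the condition.
- u (uid=5) has no partner → padded with NULL.
- u (uid=NULL) has no partner → padded with NULL.
- u (uid=4) has no partner → padded with NULL.
- u (uid=5) has no partner → padded with NULL.
- u (uid=5) has no partner → padded with NULL.
- u (uid=8) has no partner → padded with NULL.
- u (uid=7) has no partner → padded with NULL.
- 6 l row(s) had no u match → kept, u columns NULL.

(Alice, NULL); (Mona, NULL); (Tom, NULL); (Uma, NULL); (Zane, NULL); (NULL, 3); (NULL, 9); (NULL, 9); (NULL, 9); (NULL, NULL); (NULL, NULL); (NULL, NULL); (NULL, NULL)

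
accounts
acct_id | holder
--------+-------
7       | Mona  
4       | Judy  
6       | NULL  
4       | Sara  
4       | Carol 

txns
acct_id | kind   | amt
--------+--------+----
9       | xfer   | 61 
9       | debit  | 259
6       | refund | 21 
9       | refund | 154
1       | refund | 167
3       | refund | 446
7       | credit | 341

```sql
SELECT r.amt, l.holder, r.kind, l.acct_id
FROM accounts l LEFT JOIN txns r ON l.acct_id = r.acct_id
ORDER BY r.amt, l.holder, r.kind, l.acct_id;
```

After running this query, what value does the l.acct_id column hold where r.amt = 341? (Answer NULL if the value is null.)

LEFT JOIN keeps every row from `accounts`; unmatched rows get NULL for `txns`'s columns.
Matching on l.acct_id = r.acct_id.
- l row (acct_id=7): matches 1 r row(s) → 1 output row(s).
- l row (acct_id=4): no match → kept, r columns NULL.
- l row (acct_id=6): matches 1 r row(s) → 1 output row(s).
- l row (acct_id=4): no match → kept, r columns NULL.
- l row (acct_id=4): no match → kept, r columns NULL.

7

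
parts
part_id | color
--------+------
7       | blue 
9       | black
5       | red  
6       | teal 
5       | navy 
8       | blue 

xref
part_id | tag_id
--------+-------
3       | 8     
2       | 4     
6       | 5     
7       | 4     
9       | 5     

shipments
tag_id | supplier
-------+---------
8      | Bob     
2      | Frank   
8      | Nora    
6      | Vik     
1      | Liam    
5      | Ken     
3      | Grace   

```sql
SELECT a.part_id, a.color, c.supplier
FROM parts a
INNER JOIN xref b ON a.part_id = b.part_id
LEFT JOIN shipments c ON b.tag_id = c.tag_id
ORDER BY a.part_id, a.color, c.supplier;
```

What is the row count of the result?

3

Evaluate left to right. First `parts a INNER JOIN xref b` on part_id: 3 row(s).
Then LEFT JOIN `shipments c` on tag_id: each of those 3 rows is kept; rows whose b.tag_id has no match in c get NULL for c's columns.
Result: 3 row(s).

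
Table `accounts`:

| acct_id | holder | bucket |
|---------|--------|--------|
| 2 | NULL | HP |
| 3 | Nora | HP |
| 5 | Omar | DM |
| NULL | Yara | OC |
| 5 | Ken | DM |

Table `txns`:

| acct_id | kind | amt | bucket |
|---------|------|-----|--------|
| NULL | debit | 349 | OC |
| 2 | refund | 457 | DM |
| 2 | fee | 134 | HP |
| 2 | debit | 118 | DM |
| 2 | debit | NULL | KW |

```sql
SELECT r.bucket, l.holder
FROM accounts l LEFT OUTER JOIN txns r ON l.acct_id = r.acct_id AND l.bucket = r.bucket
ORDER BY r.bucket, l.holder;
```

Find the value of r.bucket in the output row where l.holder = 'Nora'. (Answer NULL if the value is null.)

NULL

LEFT JOIN keeps every row from `accounts`; unmatched rows get NULL for `txns`'s columns.
Matching on l.acct_id = r.acct_id AND l.bucket = r.bucket. A NULL in a compared column never satisfies the condition.
Matched pairs: 1; unmatched l rows kept: 4.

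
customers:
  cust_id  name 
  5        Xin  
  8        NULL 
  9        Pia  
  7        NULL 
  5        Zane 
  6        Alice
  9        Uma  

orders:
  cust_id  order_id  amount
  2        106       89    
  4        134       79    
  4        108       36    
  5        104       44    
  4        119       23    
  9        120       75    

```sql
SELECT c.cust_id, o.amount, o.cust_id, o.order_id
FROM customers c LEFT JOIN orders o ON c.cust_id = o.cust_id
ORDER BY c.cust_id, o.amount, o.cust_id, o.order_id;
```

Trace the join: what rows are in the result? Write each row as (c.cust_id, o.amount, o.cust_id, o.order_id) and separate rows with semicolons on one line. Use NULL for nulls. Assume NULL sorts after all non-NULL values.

LEFT JOIN keeps every row from `customers`; unmatched rows get NULL for `orders`'s columns.
Matching on c.cust_id = o.cust_id.
- c (cust_id=5) pairs with 1 row(s) of o.
- c (cust_id=8) has no partner → padded with NULL.
- c (cust_id=9) pairs with 1 row(s) of o.
- c (cust_id=7) has no partner → padded with NULL.
- c (cust_id=5) pairs with 1 row(s) of o.
- c (cust_id=6) has no partner → padded with NULL.
- c (cust_id=9) pairs with 1 row(s) of o.
After projecting and ordering:
c.cust_id | o.amount | o.cust_id | o.order_id
5 | 44 | 5 | 104
5 | 44 | 5 | 104
6 | NULL | NULL | NULL
7 | NULL | NULL | NULL
8 | NULL | NULL | NULL
9 | 75 | 9 | 120
9 | 75 | 9 | 120

(5, 44, 5, 104); (5, 44, 5, 104); (6, NULL, NULL, NULL); (7, NULL, NULL, NULL); (8, NULL, NULL, NULL); (9, 75, 9, 120); (9, 75, 9, 120)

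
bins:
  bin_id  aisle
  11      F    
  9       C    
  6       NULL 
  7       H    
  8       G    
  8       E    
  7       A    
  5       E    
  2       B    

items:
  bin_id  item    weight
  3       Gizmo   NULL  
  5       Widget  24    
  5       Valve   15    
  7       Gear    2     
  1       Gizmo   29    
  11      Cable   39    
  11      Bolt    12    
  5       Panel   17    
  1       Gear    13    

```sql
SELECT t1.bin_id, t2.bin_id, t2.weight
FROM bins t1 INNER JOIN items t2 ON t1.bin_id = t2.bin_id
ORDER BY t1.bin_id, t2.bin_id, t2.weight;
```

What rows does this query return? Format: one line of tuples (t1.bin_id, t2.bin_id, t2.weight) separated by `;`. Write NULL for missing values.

INNER JOIN keeps only pairs where the ON condition holds.
Matching on t1.bin_id = t2.bin_id.
- t1 row (bin_id=11): matches 2 t2 row(s) → 2 output row(s).
- t1 row (bin_id=9): no match → dropped.
- t1 row (bin_id=6): no match → dropped.
- t1 row (bin_id=7): matches 1 t2 row(s) → 1 output row(s).
- t1 row (bin_id=8): no match → dropped.
- t1 row (bin_id=8): no match → dropped.
- t1 row (bin_id=7): matches 1 t2 row(s) → 1 output row(s).
- t1 row (bin_id=5): matches 3 t2 row(s) → 3 output row(s).
- t1 row (bin_id=2): no match → dropped.
After projecting and ordering:
t1.bin_id | t2.bin_id | t2.weight
5 | 5 | 15
5 | 5 | 17
5 | 5 | 24
7 | 7 | 2
7 | 7 | 2
11 | 11 | 12
11 | 11 | 39

(5, 5, 15); (5, 5, 17); (5, 5, 24); (7, 7, 2); (7, 7, 2); (11, 11, 12); (11, 11, 39)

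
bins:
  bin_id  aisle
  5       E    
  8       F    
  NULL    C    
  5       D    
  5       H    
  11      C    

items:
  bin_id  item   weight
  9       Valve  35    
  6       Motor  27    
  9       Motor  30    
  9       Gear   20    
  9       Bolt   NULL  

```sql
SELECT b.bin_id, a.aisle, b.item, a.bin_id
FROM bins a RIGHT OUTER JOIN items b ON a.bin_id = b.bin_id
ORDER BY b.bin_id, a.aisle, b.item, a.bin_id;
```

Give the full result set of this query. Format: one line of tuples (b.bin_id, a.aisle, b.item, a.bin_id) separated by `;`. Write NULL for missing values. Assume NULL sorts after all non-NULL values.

RIGHT JOIN keeps every row from `items`; unmatched rows get NULL for `bins`'s columns.
Matching on a.bin_id = b.bin_id. A NULL in a compared column never satisfies the condition.
- a row (bin_id=5): no match.
- a row (bin_id=8): no match.
- a row (bin_id=NULL): no match.
- a row (bin_id=5): no match.
- a row (bin_id=5): no match.
- a row (bin_id=11): no match.
- 5 row(s) from b found no a partner → padded with NULL.
After projecting and ordering:
b.bin_id | a.aisle | b.item | a.bin_id
6 | NULL | Motor | NULL
9 | NULL | Bolt | NULL
9 | NULL | Gear | NULL
9 | NULL | Motor | NULL
9 | NULL | Valve | NULL

(6, NULL, Motor, NULL); (9, NULL, Bolt, NULL); (9, NULL, Gear, NULL); (9, NULL, Motor, NULL); (9, NULL, Valve, NULL)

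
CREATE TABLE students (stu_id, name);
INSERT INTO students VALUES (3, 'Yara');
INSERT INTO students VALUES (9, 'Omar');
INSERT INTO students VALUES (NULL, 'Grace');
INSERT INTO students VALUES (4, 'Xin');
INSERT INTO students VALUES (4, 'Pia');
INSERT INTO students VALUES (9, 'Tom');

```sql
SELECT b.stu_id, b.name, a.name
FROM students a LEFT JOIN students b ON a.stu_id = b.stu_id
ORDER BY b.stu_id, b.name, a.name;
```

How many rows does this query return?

LEFT JOIN keeps every row from `students a`; unmatched rows get NULL for `students b`'s columns.
Matching on a.stu_id = b.stu_id. A NULL in a compared column never satisfies the condition.
- a row (stu_id=3): matches 1 b row(s) → 1 output row(s).
- a row (stu_id=9): matches 2 b row(s) → 2 output row(s).
- a row (stu_id=NULL): no match → kept, b columns NULL.
- a row (stu_id=4): matches 2 b row(s) → 2 output row(s).
- a row (stu_id=4): matches 2 b row(s) → 2 output row(s).
- a row (stu_id=9): matches 2 b row(s) → 2 output row(s).
Total: 9 matched + 1 padded = 10 rows.

10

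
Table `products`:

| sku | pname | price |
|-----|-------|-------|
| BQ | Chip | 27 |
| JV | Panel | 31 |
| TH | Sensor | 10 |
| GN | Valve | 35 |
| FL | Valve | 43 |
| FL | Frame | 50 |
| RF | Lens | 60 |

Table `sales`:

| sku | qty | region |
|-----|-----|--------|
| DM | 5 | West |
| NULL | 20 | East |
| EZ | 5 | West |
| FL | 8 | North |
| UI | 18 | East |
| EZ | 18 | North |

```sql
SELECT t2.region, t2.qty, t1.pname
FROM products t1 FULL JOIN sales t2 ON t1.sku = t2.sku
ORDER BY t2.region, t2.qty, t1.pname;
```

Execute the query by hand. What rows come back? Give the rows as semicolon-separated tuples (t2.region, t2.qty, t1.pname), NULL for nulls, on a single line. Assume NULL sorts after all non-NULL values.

(East, 18, NULL); (East, 20, NULL); (North, 8, Frame); (North, 8, Valve); (North, 18, NULL); (West, 5, NULL); (West, 5, NULL); (NULL, NULL, Chip); (NULL, NULL, Lens); (NULL, NULL, Panel); (NULL, NULL, Sensor); (NULL, NULL, Valve)

FULL OUTER JOIN keeps every row from both sides; unmatched rows get NULL for the other side's columns.
Matching on t1.sku = t2.sku. A NULL in a compared column never satisfies the condition.
- sku=BQ: no t2 row matches, row kept with t2 columns NULL.
- sku=JV: no t2 row matches, row kept with t2 columns NULL.
- sku=TH: no t2 row matches, row kept with t2 columns NULL.
- sku=GN: no t2 row matches, row kept with t2 columns NULL.
- sku=FL: 1 matching t2 row(s), so 1 row(s) emitted.
- sku=FL: 1 matching t2 row(s), so 1 row(s) emitted.
- sku=RF: no t2 row matches, row kept with t2 columns NULL.
- 5 row(s) from t2 found no t1 partner → padded with NULL.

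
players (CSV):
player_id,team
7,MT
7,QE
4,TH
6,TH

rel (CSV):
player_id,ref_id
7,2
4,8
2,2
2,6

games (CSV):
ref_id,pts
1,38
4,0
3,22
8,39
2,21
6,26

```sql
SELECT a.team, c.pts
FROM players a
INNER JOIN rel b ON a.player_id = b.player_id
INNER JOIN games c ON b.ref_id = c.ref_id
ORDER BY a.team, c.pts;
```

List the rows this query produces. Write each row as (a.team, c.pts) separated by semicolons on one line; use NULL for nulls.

Evaluate left to right. First `players a INNER JOIN rel b` on player_id: 3 row(s).
Then INNER JOIN `games c` on ref_id: keep only rows whose b.ref_id appears in c.

(MT, 21); (QE, 21); (TH, 39)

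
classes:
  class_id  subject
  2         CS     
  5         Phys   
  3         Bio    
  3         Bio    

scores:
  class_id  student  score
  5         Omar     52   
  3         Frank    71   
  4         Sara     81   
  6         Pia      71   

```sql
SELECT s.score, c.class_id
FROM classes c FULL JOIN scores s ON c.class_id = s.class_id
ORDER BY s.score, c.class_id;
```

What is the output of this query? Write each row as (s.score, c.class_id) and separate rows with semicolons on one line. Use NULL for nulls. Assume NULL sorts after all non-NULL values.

(52, 5); (71, 3); (71, 3); (71, NULL); (81, NULL); (NULL, 2)

FULL OUTER JOIN keeps every row from both sides; unmatched rows get NULL for the other side's columns.
Matching on c.class_id = s.class_id.
- c (class_id=2) has no partner → padded with NULL.
- c (class_id=5) pairs with 1 row(s) of s.
- c (class_id=3) pairs with 1 row(s) of s.
- c (class_id=3) pairs with 1 row(s) of s.
- 2 row(s) from s found no c partner → padded with NULL.
After projecting and ordering:
s.score | c.class_id
52 | 5
71 | 3
71 | 3
71 | NULL
81 | NULL
NULL | 2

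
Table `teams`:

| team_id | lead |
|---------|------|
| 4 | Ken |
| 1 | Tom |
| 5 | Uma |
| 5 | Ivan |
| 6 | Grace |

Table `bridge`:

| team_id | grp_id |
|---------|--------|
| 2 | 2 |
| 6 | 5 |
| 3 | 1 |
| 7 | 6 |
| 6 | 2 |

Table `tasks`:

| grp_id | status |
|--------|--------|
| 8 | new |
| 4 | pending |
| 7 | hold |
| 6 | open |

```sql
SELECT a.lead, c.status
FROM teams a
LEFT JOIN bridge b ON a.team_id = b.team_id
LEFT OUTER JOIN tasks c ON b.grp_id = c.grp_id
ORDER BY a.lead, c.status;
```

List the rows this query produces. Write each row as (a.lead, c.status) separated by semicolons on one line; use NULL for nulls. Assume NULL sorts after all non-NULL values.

(Grace, NULL); (Grace, NULL); (Ivan, NULL); (Ken, NULL); (Tom, NULL); (Uma, NULL)

Evaluate left to right. First `teams a LEFT JOIN bridge b` on team_id: 6 row(s).
Then LEFT JOIN `tasks c` on grp_id: each of those 6 rows is kept; rows whose b.grp_id has no match in c get NULL for c's columns.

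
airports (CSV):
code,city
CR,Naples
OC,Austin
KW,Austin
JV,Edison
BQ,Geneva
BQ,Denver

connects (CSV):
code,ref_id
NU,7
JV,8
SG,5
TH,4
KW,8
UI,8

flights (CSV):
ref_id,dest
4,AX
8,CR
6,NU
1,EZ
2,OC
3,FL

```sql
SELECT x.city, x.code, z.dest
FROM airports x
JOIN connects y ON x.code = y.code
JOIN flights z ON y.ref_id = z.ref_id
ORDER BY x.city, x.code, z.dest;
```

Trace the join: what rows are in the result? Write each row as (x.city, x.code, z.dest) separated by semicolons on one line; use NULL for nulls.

(Austin, KW, CR); (Edison, JV, CR)

Step 1 — x INNER JOIN y on code → 2 row(s).
Then INNER JOIN `flights z` on ref_id: keep only rows whose y.ref_id appears in z.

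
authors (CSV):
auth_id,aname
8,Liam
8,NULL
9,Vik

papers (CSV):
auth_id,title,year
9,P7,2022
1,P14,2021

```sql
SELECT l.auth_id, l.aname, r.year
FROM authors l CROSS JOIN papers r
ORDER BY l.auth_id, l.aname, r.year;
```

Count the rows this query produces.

6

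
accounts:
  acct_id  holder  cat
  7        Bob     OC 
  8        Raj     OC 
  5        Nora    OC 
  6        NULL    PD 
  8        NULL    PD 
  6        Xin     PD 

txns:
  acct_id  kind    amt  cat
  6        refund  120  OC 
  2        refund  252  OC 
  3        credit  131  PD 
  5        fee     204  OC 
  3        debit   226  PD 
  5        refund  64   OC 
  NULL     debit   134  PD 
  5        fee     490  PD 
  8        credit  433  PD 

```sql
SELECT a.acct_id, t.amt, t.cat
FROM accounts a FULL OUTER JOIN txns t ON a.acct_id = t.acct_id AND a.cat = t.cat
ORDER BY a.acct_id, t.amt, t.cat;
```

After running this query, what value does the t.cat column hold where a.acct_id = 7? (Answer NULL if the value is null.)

NULL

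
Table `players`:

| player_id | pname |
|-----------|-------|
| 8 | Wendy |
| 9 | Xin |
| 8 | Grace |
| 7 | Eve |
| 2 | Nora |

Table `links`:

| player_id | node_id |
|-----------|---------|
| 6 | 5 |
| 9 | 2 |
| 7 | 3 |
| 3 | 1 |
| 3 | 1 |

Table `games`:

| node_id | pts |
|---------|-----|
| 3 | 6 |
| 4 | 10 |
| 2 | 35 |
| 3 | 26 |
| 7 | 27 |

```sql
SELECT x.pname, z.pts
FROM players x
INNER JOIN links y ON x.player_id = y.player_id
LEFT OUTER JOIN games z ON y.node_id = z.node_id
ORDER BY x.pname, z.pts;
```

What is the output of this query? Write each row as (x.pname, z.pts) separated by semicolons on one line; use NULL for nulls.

Joins associate left-to-right: players INNER JOIN links on player_id gives 2 intermediate row(s).
Then LEFT JOIN `games z` on node_id: each of those 2 rows is kept; rows whose y.node_id has no match in z get NULL for z's columns.

(Eve, 6); (Eve, 26); (Xin, 35)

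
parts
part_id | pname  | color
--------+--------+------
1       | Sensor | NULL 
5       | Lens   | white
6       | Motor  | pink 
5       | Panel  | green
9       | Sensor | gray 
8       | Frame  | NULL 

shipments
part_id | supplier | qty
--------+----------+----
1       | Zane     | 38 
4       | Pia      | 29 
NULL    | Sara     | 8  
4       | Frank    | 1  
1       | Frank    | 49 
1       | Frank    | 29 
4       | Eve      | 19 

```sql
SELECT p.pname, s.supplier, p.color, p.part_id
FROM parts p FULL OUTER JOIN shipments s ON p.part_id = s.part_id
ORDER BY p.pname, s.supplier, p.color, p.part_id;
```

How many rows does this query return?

12

FULL OUTER JOIN keeps every row from both sides; unmatched rows get NULL for the other side's columns.
Matching on p.part_id = s.part_id. A NULL in a compared column never satisfies the condition.
- p[0] part_id=1 → 3 match(es) in s → 3 row(s).
- p[1] part_id=5 → no match; kept with NULLs on the s side.
- p[2] part_id=6 → no match; kept with NULLs on the s side.
- p[3] part_id=5 → no match; kept with NULLs on the s side.
- p[4] part_id=9 → no match; kept with NULLs on the s side.
- p[5] part_id=8 → no match; kept with NULLs on the s side.
- 4 row(s) from s found no p partner → padded with NULL.
Total: 3 matched + 9 padded = 12 rows.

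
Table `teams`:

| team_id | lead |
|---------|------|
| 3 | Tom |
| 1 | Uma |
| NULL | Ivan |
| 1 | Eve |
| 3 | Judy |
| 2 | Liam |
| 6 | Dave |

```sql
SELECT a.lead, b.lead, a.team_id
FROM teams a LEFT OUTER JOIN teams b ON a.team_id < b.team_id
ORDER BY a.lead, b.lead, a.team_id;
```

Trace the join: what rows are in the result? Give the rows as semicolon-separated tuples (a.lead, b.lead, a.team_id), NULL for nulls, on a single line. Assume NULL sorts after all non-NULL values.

LEFT JOIN keeps every row from `teams a`; unmatched rows get NULL for `teams b`'s columns.
Matching on a.team_id < b.team_id. A NULL in a compared column never satisfies the condition.
Matched pairs: 13; unmatched a rows kept: 2.

(Dave, NULL, 6); (Eve, Dave, 1); (Eve, Judy, 1); (Eve, Liam, 1); (Eve, Tom, 1); (Ivan, NULL, NULL); (Judy, Dave, 3); (Liam, Dave, 2); (Liam, Judy, 2); (Liam, Tom, 2); (Tom, Dave, 3); (Uma, Dave, 1); (Uma, Judy, 1); (Uma, Liam, 1); (Uma, Tom, 1)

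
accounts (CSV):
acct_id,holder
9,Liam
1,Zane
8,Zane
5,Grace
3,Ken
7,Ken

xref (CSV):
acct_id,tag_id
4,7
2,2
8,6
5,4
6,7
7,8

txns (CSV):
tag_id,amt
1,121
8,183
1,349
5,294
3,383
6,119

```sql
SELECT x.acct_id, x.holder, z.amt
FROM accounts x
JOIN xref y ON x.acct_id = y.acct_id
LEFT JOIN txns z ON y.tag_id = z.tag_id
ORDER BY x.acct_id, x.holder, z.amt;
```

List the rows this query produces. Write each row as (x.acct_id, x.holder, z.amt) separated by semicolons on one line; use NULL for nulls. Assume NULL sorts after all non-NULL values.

(5, Grace, NULL); (7, Ken, 183); (8, Zane, 119)

Joins associate left-to-right: accounts INNER JOIN xref on acct_id gives 3 intermediate row(s).
Then LEFT JOIN `txns z` on tag_id: each of those 3 rows is kept; rows whose y.tag_id has no match in z get NULL for z's columns.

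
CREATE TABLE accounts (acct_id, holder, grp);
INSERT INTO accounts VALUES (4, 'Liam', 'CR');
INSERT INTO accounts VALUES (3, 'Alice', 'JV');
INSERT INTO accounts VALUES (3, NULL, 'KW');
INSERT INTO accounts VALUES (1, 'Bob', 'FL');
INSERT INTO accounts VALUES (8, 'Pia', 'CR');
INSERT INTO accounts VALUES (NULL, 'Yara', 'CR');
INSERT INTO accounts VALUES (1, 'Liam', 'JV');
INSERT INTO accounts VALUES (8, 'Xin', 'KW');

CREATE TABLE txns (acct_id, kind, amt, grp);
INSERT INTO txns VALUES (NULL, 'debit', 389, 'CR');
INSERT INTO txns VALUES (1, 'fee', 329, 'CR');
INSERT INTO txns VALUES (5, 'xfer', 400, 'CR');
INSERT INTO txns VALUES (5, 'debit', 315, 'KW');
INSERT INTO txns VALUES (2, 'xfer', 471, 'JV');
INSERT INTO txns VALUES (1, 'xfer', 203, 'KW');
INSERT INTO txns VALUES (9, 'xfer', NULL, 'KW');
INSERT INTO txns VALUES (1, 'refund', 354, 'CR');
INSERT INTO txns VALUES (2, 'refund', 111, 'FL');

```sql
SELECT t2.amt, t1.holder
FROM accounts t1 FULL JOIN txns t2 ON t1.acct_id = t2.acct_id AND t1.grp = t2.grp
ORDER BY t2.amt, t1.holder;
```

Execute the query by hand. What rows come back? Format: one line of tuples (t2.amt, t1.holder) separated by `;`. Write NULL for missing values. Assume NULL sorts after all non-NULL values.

(111, NULL); (203, NULL); (315, NULL); (329, NULL); (354, NULL); (389, NULL); (400, NULL); (471, NULL); (NULL, Alice); (NULL, Bob); (NULL, Liam); (NULL, Liam); (NULL, Pia); (NULL, Xin); (NULL, Yara); (NULL, NULL); (NULL, NULL)

FULL OUTER JOIN keeps every row from both sides; unmatched rows get NULL for the other side's columns.
Matching on t1.acct_id = t2.acct_id AND t1.grp = t2.grp. A NULL in a compared column never satisfies the condition.
- t1 (acct_id=4, grp=CR) has no partner → padded with NULL.
- t1 (acct_id=3, grp=JV) has no partner → padded with NULL.
- t1 (acct_id=3, grp=KW) has no partner → padded with NULL.
- t1 (acct_id=1, grp=FL) has no partner → padded with NULL.
- t1 (acct_id=8, grp=CR) has no partner → padded with NULL.
- t1 (acct_id=NULL, grp=CR) has no partner → padded with NULL.
- t1 (acct_id=1, grp=JV) has no partner → padded with NULL.
- t1 (acct_id=8, grp=KW) has no partner → padded with NULL.
- 9 t2 row(s) had no t1 match → kept, t1 columns NULL.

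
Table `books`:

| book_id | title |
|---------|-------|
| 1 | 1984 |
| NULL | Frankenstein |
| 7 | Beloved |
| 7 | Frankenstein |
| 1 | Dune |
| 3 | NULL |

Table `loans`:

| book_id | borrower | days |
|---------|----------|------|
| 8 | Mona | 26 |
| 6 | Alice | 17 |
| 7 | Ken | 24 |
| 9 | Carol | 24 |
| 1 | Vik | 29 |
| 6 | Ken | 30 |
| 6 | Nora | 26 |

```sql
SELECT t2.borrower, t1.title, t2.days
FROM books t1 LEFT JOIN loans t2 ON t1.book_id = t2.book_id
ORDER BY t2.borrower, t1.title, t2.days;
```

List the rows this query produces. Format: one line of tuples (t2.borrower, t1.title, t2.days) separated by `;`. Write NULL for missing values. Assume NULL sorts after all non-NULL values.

LEFT JOIN keeps every row from `books`; unmatched rows get NULL for `loans`'s columns.
Matching on t1.book_id = t2.book_id. A NULL in a compared column never satisfies the condition.
Matched pairs: 4; unmatched t1 rows kept: 2.

(Ken, Beloved, 24); (Ken, Frankenstein, 24); (Vik, 1984, 29); (Vik, Dune, 29); (NULL, Frankenstein, NULL); (NULL, NULL, NULL)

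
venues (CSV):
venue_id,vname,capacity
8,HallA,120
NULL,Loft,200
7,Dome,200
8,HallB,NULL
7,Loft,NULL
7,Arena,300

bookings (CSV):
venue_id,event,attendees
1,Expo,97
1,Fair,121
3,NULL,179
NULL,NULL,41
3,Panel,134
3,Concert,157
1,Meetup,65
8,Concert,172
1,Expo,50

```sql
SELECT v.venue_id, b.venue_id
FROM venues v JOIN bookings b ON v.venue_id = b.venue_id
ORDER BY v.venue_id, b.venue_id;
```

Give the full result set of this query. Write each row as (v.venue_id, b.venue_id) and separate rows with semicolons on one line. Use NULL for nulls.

INNER JOIN keeps only pairs where the ON condition holds.
Matching on v.venue_id = b.venue_id. A NULL in a compared column never satisfies the condition.
- venue_id=8: 1 matching b row(s), so 1 row(s) emitted.
- venue_id=NULL: no matching b row, dropped.
- venue_id=7: no matching b row, dropped.
- venue_id=8: 1 matching b row(s), so 1 row(s) emitted.
- venue_id=7: no matching b row, dropped.
- venue_id=7: no matching b row, dropped.
After projecting and ordering:
v.venue_id | b.venue_id
8 | 8
8 | 8

(8, 8); (8, 8)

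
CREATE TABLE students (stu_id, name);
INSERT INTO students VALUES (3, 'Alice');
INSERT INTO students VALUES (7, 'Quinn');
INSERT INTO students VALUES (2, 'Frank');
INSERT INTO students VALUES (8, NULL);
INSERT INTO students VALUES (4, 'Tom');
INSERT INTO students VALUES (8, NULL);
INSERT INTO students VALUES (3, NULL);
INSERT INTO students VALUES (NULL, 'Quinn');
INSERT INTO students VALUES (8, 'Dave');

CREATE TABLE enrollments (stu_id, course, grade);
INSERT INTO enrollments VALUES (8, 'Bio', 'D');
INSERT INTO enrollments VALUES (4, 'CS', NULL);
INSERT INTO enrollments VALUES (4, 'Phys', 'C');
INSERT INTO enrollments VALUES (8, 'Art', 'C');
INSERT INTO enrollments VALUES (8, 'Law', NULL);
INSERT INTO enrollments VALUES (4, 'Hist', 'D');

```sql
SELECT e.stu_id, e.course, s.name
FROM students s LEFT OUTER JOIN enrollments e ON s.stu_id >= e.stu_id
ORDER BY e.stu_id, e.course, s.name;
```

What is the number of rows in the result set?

28

LEFT JOIN keeps every row from `students`; unmatched rows get NULL for `enrollments`'s columns.
Matching on s.stu_id >= e.stu_id. A NULL in a compared column never satisfies the condition.
- s row (stu_id=3): no match → kept, e columns NULL.
- s row (stu_id=7): matches 3 e row(s) → 3 output row(s).
- s row (stu_id=2): no match → kept, e columns NULL.
- s row (stu_id=8): matches 6 e row(s) → 6 output row(s).
- s row (stu_id=4): matches 3 e row(s) → 3 output row(s).
- s row (stu_id=8): matches 6 e row(s) → 6 output row(s).
- s row (stu_id=3): no match → kept, e columns NULL.
- s row (stu_id=NULL): no match → kept, e columns NULL.
- s row (stu_id=8): matches 6 e row(s) → 6 output row(s).
Total: 24 matched + 4 padded = 28 rows.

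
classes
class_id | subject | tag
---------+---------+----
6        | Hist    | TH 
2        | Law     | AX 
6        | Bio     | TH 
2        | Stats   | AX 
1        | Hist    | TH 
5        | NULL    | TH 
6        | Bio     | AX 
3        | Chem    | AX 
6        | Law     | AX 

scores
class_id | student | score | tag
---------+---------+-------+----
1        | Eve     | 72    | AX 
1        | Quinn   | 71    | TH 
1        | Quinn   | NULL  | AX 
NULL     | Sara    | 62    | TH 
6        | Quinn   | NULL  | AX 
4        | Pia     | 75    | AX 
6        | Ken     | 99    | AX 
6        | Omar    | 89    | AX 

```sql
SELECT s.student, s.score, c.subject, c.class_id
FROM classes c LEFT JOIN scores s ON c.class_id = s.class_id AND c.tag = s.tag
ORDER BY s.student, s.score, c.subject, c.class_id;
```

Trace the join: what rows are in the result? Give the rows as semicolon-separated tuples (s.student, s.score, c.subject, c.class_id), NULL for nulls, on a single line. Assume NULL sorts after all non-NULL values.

(Ken, 99, Bio, 6); (Ken, 99, Law, 6); (Omar, 89, Bio, 6); (Omar, 89, Law, 6); (Quinn, 71, Hist, 1); (Quinn, NULL, Bio, 6); (Quinn, NULL, Law, 6); (NULL, NULL, Bio, 6); (NULL, NULL, Chem, 3); (NULL, NULL, Hist, 6); (NULL, NULL, Law, 2); (NULL, NULL, Stats, 2); (NULL, NULL, NULL, 5)

LEFT JOIN keeps every row from `classes`; unmatched rows get NULL for `scores`'s columns.
Matching on c.class_id = s.class_id AND c.tag = s.tag. A NULL in a compared column never satisfies the condition.
- c row (class_id=6, tag=TH): no match → kept, s columns NULL.
- c row (class_id=2, tag=AX): no match → kept, s columns NULL.
- c row (class_id=6, tag=TH): no match → kept, s columns NULL.
- c row (class_id=2, tag=AX): no match → kept, s columns NULL.
- c row (class_id=1, tag=TH): matches 1 s row(s) → 1 output row(s).
- c row (class_id=5, tag=TH): no match → kept, s columns NULL.
- c row (class_id=6, tag=AX): matches 3 s row(s) → 3 output row(s).
- c row (class_id=3, tag=AX): no match → kept, s columns NULL.
- c row (class_id=6, tag=AX): matches 3 s row(s) → 3 output row(s).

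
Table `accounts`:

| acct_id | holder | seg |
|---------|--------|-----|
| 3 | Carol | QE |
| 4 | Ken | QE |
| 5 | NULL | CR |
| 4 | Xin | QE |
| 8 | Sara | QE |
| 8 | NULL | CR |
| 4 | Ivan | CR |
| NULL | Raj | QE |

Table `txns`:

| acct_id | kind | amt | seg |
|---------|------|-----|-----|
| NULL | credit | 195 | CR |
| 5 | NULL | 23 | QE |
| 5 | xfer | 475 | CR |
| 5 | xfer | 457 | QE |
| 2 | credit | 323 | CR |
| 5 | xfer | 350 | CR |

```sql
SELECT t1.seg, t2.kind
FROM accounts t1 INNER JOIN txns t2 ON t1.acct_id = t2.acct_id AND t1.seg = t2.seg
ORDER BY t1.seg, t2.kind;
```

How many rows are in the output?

2

INNER JOIN keeps only pairs where the ON condition holds.
Matching on t1.acct_id = t2.acct_id AND t1.seg = t2.seg. A NULL in a compared column never satisfies the condition.
- acct_id=3, seg=QE: no matching t2 row, dropped.
- acct_id=4, seg=QE: no matching t2 row, dropped.
- acct_id=5, seg=CR: 2 matching t2 row(s), so 2 row(s) emitted.
- acct_id=4, seg=QE: no matching t2 row, dropped.
- acct_id=8, seg=QE: no matching t2 row, dropped.
- acct_id=8, seg=CR: no matching t2 row, dropped.
- acct_id=4, seg=CR: no matching t2 row, dropped.
- acct_id=NULL, seg=QE: no matching t2 row, dropped.
Total: 2 rows.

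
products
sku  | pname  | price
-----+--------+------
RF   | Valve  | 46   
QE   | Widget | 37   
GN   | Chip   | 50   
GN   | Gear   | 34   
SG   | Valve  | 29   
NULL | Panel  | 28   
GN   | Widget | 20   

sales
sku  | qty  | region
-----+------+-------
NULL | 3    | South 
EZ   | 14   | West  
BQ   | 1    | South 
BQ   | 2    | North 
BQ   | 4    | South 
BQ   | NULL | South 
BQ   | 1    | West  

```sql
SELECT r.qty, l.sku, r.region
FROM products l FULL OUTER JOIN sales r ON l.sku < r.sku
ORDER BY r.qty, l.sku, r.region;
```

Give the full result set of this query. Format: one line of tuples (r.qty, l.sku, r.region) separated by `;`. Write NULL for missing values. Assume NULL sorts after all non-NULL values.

(1, NULL, South); (1, NULL, West); (2, NULL, North); (3, NULL, South); (4, NULL, South); (14, NULL, West); (NULL, GN, NULL); (NULL, GN, NULL); (NULL, GN, NULL); (NULL, QE, NULL); (NULL, RF, NULL); (NULL, SG, NULL); (NULL, NULL, South); (NULL, NULL, NULL)

FULL OUTER JOIN keeps every row from both sides; unmatched rows get NULL for the other side's columns.
Matching on l.sku < r.sku. A NULL in a compared column never satisfies the condition.
- l (sku=RF) has no partner → padded with NULL.
- l (sku=QE) has no partner → padded with NULL.
- l (sku=GN) has no partner → padded with NULL.
- l (sku=GN) has no partner → padded with NULL.
- l (sku=SG) has no partner → padded with NULL.
- l (sku=NULL) has no partner → padded with NULL.
- l (sku=GN) has no partner → padded with NULL.
- 7 r row(s) had no l match → kept, l columns NULL.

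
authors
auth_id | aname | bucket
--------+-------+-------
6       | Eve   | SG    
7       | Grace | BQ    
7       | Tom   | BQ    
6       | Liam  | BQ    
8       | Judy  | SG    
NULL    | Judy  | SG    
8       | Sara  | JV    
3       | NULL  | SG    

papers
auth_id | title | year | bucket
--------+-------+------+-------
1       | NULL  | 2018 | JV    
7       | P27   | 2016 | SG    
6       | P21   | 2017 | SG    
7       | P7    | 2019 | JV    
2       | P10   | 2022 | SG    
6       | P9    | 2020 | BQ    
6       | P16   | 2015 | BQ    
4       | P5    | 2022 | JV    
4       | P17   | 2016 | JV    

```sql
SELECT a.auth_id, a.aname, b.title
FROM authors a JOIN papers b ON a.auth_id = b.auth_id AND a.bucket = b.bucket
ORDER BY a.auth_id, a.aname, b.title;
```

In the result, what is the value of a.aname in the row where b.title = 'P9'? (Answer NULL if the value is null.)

Liam

INNER JOIN keeps only pairs where the ON condition holds.
Matching on a.auth_id = b.auth_id AND a.bucket = b.bucket. A NULL in a compared column never satisfies the condition.
Matched pairs: 3.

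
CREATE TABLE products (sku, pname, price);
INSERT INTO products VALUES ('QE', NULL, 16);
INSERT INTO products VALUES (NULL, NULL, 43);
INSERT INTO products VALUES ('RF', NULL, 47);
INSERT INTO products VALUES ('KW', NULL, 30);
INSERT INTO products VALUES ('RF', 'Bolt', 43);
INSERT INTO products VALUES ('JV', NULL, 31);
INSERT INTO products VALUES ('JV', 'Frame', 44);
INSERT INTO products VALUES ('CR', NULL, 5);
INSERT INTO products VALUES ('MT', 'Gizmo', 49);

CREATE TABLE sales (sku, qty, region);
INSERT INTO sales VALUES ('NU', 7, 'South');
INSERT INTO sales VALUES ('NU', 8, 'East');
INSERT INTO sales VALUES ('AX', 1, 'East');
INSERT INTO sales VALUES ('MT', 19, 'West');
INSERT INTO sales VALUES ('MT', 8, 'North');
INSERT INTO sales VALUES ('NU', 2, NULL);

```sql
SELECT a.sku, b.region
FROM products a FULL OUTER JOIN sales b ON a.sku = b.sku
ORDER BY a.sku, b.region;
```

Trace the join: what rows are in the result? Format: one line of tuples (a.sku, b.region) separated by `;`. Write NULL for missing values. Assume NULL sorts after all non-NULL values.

(CR, NULL); (JV, NULL); (JV, NULL); (KW, NULL); (MT, North); (MT, West); (QE, NULL); (RF, NULL); (RF, NULL); (NULL, East); (NULL, East); (NULL, South); (NULL, NULL); (NULL, NULL)

FULL OUTER JOIN keeps every row from both sides; unmatched rows get NULL for the other side's columns.
Matching on a.sku = b.sku. A NULL in a compared column never satisfies the condition.
- sku=QE: no b row matches, row kept with b columns NULL.
- sku=NULL: no b row matches, row kept with b columns NULL.
- sku=RF: no b row matches, row kept with b columns NULL.
- sku=KW: no b row matches, row kept with b columns NULL.
- sku=RF: no b row matches, row kept with b columns NULL.
- sku=JV: no b row matches, row kept with b columns NULL.
- sku=JV: no b row matches, row kept with b columns NULL.
- sku=CR: no b row matches, row kept with b columns NULL.
- sku=MT: 2 matching b row(s), so 2 row(s) emitted.
- 4 row(s) from b found no a partner → padded with NULL.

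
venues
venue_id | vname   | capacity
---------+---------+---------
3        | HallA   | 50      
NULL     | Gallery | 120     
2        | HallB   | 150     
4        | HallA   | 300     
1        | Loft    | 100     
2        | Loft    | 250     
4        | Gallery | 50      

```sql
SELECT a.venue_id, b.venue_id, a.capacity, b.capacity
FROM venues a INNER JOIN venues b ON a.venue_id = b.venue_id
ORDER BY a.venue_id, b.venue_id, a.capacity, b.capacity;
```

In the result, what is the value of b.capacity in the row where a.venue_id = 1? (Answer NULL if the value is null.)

100

INNER JOIN keeps only pairs where the ON condition holds.
Matching on a.venue_id = b.venue_id. A NULL in a compared column never satisfies the condition.
Matched pairs: 10.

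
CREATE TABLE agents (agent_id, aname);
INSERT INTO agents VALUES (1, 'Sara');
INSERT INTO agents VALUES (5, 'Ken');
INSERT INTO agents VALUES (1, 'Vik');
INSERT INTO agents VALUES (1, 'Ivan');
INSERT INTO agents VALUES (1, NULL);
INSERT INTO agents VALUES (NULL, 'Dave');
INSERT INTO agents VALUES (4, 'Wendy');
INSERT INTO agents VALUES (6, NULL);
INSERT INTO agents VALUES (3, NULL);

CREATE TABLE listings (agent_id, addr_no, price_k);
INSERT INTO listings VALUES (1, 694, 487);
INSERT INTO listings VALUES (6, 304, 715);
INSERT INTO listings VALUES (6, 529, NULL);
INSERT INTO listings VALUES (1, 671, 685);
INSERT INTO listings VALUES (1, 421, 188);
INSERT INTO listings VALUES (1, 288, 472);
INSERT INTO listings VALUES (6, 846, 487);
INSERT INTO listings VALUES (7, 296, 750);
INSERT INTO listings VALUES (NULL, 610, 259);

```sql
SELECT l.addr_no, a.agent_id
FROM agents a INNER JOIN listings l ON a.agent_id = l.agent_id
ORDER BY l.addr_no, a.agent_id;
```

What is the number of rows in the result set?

INNER JOIN keeps only pairs where the ON condition holds.
Matching on a.agent_id = l.agent_id. A NULL in a compared column never satisfies the condition.
Matched pairs: 19.
Total: 19 rows.

19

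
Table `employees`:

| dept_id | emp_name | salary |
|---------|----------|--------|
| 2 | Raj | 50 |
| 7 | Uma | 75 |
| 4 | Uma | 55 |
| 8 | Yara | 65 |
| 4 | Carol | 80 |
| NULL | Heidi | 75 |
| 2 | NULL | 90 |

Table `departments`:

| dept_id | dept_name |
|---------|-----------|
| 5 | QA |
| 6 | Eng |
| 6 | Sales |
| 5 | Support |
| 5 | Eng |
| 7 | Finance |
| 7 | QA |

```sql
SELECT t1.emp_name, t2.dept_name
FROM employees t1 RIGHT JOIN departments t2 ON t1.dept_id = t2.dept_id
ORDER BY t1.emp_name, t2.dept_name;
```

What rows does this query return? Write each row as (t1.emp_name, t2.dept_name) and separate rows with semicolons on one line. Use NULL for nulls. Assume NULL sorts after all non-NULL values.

RIGHT JOIN keeps every row from `departments`; unmatched rows get NULL for `employees`'s columns.
Matching on t1.dept_id = t2.dept_id. A NULL in a compared column never satisfies the condition.
Matched pairs: 2; unmatched t2 rows kept: 5.

(Uma, Finance); (Uma, QA); (NULL, Eng); (NULL, Eng); (NULL, QA); (NULL, Sales); (NULL, Support)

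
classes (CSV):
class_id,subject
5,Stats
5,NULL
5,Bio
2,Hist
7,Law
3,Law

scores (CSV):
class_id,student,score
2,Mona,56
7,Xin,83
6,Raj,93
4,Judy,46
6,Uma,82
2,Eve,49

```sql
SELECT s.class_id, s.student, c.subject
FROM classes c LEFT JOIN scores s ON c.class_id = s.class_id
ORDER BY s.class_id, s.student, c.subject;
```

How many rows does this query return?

LEFT JOIN keeps every row from `classes`; unmatched rows get NULL for `scores`'s columns.
Matching on c.class_id = s.class_id.
- class_id=5: no s row matches, row kept with s columns NULL.
- class_id=5: no s row matches, row kept with s columns NULL.
- class_id=5: no s row matches, row kept with s columns NULL.
- class_id=2: 2 matching s row(s), so 2 row(s) emitted.
- class_id=7: 1 matching s row(s), so 1 row(s) emitted.
- class_id=3: no s row matches, row kept with s columns NULL.
Total: 3 matched + 4 padded = 7 rows.

7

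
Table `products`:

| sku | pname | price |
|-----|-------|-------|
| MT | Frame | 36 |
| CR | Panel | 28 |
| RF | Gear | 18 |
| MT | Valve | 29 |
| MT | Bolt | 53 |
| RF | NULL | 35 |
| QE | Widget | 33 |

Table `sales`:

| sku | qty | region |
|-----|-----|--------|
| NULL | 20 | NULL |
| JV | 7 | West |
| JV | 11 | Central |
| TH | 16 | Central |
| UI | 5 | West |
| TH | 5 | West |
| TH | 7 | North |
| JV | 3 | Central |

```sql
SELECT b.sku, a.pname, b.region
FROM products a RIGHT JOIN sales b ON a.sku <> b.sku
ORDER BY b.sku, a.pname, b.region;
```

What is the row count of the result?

50

RIGHT JOIN keeps every row from `sales`; unmatched rows get NULL for `products`'s columns.
Matching on a.sku <> b.sku. A NULL in a compared column never satisfies the condition.
Matched pairs: 49; unmatched b rows kept: 1.
Total: 49 matched + 1 padded = 50 rows.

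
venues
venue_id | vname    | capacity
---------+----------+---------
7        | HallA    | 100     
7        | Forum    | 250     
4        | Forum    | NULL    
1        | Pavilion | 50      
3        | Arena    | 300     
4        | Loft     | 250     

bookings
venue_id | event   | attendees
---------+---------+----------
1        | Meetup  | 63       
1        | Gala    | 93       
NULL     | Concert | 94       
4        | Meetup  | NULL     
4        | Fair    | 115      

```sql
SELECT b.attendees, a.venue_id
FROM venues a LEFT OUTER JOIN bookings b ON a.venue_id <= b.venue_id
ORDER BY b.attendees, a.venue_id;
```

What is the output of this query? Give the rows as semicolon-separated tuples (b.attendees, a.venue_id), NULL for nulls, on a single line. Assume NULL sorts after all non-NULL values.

LEFT JOIN keeps every row from `venues`; unmatched rows get NULL for `bookings`'s columns.
Matching on a.venue_id <= b.venue_id. A NULL in a compared column never satisfies the condition.
Matched pairs: 10; unmatched a rows kept: 2.

(63, 1); (93, 1); (115, 1); (115, 3); (115, 4); (115, 4); (NULL, 1); (NULL, 3); (NULL, 4); (NULL, 4); (NULL, 7); (NULL, 7)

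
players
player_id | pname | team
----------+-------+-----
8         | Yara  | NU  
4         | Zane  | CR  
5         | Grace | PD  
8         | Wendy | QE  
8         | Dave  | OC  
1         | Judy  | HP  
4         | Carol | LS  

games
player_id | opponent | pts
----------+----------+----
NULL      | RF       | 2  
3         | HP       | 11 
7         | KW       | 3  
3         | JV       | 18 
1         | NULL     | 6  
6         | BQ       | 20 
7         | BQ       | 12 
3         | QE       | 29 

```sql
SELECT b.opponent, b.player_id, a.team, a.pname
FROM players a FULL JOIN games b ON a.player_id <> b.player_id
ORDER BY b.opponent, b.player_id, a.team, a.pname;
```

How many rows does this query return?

49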